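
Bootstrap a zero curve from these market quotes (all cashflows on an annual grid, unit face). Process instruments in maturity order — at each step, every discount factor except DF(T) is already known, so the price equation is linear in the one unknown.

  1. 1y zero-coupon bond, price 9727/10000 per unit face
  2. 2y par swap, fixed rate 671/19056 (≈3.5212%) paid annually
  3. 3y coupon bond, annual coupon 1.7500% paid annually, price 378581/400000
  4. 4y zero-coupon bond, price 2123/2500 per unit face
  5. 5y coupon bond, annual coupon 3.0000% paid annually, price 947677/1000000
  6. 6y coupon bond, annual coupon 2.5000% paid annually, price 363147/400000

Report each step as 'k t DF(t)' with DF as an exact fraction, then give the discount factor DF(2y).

1 1 9727/10000
2 2 9329/10000
3 3 4487/5000
4 4 2123/2500
5 5 8137/10000
6 6 971/1250
DF(2y) = 9329/10000 ≈ 0.932900

step 1 [1y] zero: DF = P = 9727/10000 ≈ 0.972700
step 2 [2y] swap r/1=671/19056: DF=(1 − 671/19056·(0.972700))/(1+671/19056) = 9329/10000 ≈ 0.932900
step 3 [3y] bond c/1=7/400: DF=(378581/400000 − 7/400·(0.972700+0.932900))/(1+7/400) = 4487/5000 ≈ 0.897400
step 4 [4y] zero: DF = P = 2123/2500 ≈ 0.849200
step 5 [5y] bond c/1=3/100: DF=(947677/1000000 − 3/100·(0.972700+0.932900+0.897400+0.849200))/(1+3/100) = 8137/10000 ≈ 0.813700
step 6 [6y] bond c/1=1/40: DF=(363147/400000 − 1/40·(0.972700+0.932900+0.897400+0.849200+0.813700))/(1+1/40) = 971/1250 ≈ 0.776800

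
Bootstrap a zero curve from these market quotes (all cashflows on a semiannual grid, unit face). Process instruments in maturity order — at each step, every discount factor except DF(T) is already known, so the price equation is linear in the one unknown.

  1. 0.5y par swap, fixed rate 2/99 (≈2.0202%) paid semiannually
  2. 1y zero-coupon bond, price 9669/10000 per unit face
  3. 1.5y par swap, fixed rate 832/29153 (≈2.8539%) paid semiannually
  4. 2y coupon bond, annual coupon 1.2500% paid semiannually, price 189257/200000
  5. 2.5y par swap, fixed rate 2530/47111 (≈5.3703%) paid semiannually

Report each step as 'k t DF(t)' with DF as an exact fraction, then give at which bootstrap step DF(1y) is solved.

step 1 [0.5y] swap r/2=1/99: DF=(1 − 1/99·(0))/(1+1/99) = 99/100 ≈ 0.990000
step 2 [1y] zero: DF = P = 9669/10000 ≈ 0.966900
step 3 [1.5y] swap r/2=416/29153: DF=(1 − 416/29153·(0.990000+0.966900))/(1+416/29153) = 599/625 ≈ 0.958400
step 4 [2y] bond c/2=1/160: DF=(189257/200000 − 1/160·(0.990000+0.966900+0.958400))/(1+1/160) = 9223/10000 ≈ 0.922300
step 5 [2.5y] swap r/2=1265/47111: DF=(1 − 1265/47111·(0.990000+0.966900+0.958400+0.922300))/(1+1265/47111) = 1747/2000 ≈ 0.873500

1 1/2 99/100
2 1 9669/10000
3 3/2 599/625
4 2 9223/10000
5 5/2 1747/2000
DF(1y) is solved at step 2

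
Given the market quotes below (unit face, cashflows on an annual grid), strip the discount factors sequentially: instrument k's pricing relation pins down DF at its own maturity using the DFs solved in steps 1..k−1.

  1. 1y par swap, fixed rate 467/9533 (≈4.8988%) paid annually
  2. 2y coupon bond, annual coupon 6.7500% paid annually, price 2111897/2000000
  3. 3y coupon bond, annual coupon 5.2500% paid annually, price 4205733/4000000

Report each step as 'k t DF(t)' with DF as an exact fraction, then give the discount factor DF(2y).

step 1 [1y] swap r/1=467/9533: DF=(1 − 467/9533·(0))/(1+467/9533) = 9533/10000 ≈ 0.953300
step 2 [2y] bond c/1=27/400: DF=(2111897/2000000 − 27/400·(0.953300))/(1+27/400) = 9289/10000 ≈ 0.928900
step 3 [3y] bond c/1=21/400: DF=(4205733/4000000 − 21/400·(0.953300+0.928900))/(1+21/400) = 9051/10000 ≈ 0.905100

1 1 9533/10000
2 2 9289/10000
3 3 9051/10000
DF(2y) = 9289/10000 ≈ 0.928900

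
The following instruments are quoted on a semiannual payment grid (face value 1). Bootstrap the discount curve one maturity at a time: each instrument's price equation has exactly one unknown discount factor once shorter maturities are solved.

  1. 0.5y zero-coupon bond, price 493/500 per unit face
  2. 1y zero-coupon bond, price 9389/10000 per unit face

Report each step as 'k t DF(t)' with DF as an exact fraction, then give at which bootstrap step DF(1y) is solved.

step 1 [0.5y] zero: DF = P = 493/500 ≈ 0.986000
step 2 [1y] zero: DF = P = 9389/10000 ≈ 0.938900

1 1/2 493/500
2 1 9389/10000
DF(1y) is solved at step 2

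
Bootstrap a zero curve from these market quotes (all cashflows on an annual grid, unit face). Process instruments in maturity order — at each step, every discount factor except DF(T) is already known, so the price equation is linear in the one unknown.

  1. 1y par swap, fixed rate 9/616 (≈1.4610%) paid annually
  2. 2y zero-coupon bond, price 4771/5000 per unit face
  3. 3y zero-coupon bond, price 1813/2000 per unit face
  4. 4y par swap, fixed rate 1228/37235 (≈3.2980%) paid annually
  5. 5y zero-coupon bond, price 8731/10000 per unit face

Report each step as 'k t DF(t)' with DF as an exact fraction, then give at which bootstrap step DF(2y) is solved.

1 1 616/625
2 2 4771/5000
3 3 1813/2000
4 4 2193/2500
5 5 8731/10000
DF(2y) is solved at step 2

step 1 [1y] swap r/1=9/616: DF=(1 − 9/616·(0))/(1+9/616) = 616/625 ≈ 0.985600
step 2 [2y] zero: DF = P = 4771/5000 ≈ 0.954200
step 3 [3y] zero: DF = P = 1813/2000 ≈ 0.906500
step 4 [4y] swap r/1=1228/37235: DF=(1 − 1228/37235·(0.985600+0.954200+0.906500))/(1+1228/37235) = 2193/2500 ≈ 0.877200
step 5 [5y] zero: DF = P = 8731/10000 ≈ 0.873100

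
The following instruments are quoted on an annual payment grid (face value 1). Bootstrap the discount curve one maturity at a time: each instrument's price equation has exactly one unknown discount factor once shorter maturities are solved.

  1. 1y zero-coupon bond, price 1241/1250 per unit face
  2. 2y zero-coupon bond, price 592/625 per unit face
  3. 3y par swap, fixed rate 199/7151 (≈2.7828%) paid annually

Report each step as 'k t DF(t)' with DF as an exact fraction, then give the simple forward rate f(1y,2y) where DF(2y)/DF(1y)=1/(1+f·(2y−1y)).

1 1 1241/1250
2 2 592/625
3 3 2301/2500
f(1y,2y) = ((1241/1250)/(592/625) − 1)/(1) = 57/1184 ≈ 4.8142%

step 1 [1y] zero: DF = P = 1241/1250 ≈ 0.992800
step 2 [2y] zero: DF = P = 592/625 ≈ 0.947200
step 3 [3y] swap r/1=199/7151: DF=(1 − 199/7151·(0.992800+0.947200))/(1+199/7151) = 2301/2500 ≈ 0.920400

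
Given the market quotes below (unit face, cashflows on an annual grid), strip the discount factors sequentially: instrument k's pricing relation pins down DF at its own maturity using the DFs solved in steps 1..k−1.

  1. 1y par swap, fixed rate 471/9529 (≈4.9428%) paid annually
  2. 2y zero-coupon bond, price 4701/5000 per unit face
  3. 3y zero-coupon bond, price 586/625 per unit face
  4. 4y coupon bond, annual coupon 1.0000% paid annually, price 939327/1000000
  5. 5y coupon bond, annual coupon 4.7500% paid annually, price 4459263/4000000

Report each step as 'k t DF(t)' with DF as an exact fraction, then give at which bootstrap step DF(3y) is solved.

step 1 [1y] swap r/1=471/9529: DF=(1 − 471/9529·(0))/(1+471/9529) = 9529/10000 ≈ 0.952900
step 2 [2y] zero: DF = P = 4701/5000 ≈ 0.940200
step 3 [3y] zero: DF = P = 586/625 ≈ 0.937600
step 4 [4y] bond c/1=1/100: DF=(939327/1000000 − 1/100·(0.952900+0.940200+0.937600))/(1+1/100) = 451/500 ≈ 0.902000
step 5 [5y] bond c/1=19/400: DF=(4459263/4000000 − 19/400·(0.952900+0.940200+0.937600+0.902000))/(1+19/400) = 179/200 ≈ 0.895000

1 1 9529/10000
2 2 4701/5000
3 3 586/625
4 4 451/500
5 5 179/200
DF(3y) is solved at step 3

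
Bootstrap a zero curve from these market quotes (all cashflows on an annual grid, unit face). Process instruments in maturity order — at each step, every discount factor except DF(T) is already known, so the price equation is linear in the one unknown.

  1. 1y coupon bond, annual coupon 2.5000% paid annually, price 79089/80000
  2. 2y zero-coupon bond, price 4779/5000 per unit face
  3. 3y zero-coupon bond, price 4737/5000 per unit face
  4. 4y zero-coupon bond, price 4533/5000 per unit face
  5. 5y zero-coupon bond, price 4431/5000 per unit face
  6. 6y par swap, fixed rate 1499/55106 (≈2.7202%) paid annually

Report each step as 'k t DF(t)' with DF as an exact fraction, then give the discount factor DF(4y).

1 1 1929/2000
2 2 4779/5000
3 3 4737/5000
4 4 4533/5000
5 5 4431/5000
6 6 8501/10000
DF(4y) = 4533/5000 ≈ 0.906600

step 1 [1y] bond c/1=1/40: DF=(79089/80000 − 1/40·(0))/(1+1/40) = 1929/2000 ≈ 0.964500
step 2 [2y] zero: DF = P = 4779/5000 ≈ 0.955800
step 3 [3y] zero: DF = P = 4737/5000 ≈ 0.947400
step 4 [4y] zero: DF = P = 4533/5000 ≈ 0.906600
step 5 [5y] zero: DF = P = 4431/5000 ≈ 0.886200
step 6 [6y] swap r/1=1499/55106: DF=(1 − 1499/55106·(0.964500+0.955800+0.947400+0.906600+0.886200))/(1+1499/55106) = 8501/10000 ≈ 0.850100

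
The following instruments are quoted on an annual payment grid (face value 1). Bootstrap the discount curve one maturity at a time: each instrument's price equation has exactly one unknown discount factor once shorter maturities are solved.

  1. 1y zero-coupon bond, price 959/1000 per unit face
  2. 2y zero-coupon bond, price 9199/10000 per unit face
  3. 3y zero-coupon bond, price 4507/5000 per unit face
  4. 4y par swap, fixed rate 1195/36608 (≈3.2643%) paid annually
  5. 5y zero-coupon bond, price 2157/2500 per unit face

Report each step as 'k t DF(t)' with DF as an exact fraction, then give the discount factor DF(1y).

1 1 959/1000
2 2 9199/10000
3 3 4507/5000
4 4 1761/2000
5 5 2157/2500
DF(1y) = 959/1000 ≈ 0.959000

step 1 [1y] zero: DF = P = 959/1000 ≈ 0.959000
step 2 [2y] zero: DF = P = 9199/10000 ≈ 0.919900
step 3 [3y] zero: DF = P = 4507/5000 ≈ 0.901400
step 4 [4y] swap r/1=1195/36608: DF=(1 − 1195/36608·(0.959000+0.919900+0.901400))/(1+1195/36608) = 1761/2000 ≈ 0.880500
step 5 [5y] zero: DF = P = 2157/2500 ≈ 0.862800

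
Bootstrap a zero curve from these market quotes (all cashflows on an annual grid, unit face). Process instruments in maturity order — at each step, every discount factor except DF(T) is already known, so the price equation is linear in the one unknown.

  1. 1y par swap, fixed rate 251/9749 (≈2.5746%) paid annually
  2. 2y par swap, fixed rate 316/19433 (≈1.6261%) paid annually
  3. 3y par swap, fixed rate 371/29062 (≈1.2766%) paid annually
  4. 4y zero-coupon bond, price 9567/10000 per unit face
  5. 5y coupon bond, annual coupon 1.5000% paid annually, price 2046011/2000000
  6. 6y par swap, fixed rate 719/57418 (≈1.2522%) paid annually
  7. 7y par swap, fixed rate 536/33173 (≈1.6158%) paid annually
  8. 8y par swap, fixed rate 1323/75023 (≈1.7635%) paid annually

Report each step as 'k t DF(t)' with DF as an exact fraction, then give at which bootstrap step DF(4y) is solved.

1 1 9749/10000
2 2 2421/2500
3 3 9629/10000
4 4 9567/10000
5 5 2377/2500
6 6 9281/10000
7 7 558/625
8 8 8677/10000
DF(4y) is solved at step 4

step 1 [1y] swap r/1=251/9749: DF=(1 − 251/9749·(0))/(1+251/9749) = 9749/10000 ≈ 0.974900
step 2 [2y] swap r/1=316/19433: DF=(1 − 316/19433·(0.974900))/(1+316/19433) = 2421/2500 ≈ 0.968400
step 3 [3y] swap r/1=371/29062: DF=(1 − 371/29062·(0.974900+0.968400))/(1+371/29062) = 9629/10000 ≈ 0.962900
step 4 [4y] zero: DF = P = 9567/10000 ≈ 0.956700
step 5 [5y] bond c/1=3/200: DF=(2046011/2000000 − 3/200·(0.974900+0.968400+0.962900+0.956700))/(1+3/200) = 2377/2500 ≈ 0.950800
step 6 [6y] swap r/1=719/57418: DF=(1 − 719/57418·(0.974900+0.968400+0.962900+0.956700+0.950800))/(1+719/57418) = 9281/10000 ≈ 0.928100
step 7 [7y] swap r/1=536/33173: DF=(1 − 536/33173·(0.974900+0.968400+0.962900+0.956700+0.950800+0.928100))/(1+536/33173) = 558/625 ≈ 0.892800
step 8 [8y] swap r/1=1323/75023: DF=(1 − 1323/75023·(0.974900+0.968400+0.962900+0.956700+0.950800+0.928100+0.892800))/(1+1323/75023) = 8677/10000 ≈ 0.867700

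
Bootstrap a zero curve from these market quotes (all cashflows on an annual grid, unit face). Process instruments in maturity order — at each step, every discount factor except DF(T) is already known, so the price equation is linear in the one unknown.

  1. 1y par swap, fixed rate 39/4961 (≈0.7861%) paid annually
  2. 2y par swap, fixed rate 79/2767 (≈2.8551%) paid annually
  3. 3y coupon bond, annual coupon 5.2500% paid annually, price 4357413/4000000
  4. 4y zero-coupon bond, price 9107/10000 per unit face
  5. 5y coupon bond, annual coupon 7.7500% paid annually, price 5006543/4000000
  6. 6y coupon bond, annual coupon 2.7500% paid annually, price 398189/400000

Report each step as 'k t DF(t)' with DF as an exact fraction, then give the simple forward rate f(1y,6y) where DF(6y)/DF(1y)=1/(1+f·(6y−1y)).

1 1 4961/5000
2 2 9447/10000
3 3 1173/1250
4 4 9107/10000
5 5 8893/10000
6 6 8437/10000
f(1y,6y) = ((4961/5000)/(8437/10000) − 1)/(5) = 27/767 ≈ 3.5202%

step 1 [1y] swap r/1=39/4961: DF=(1 − 39/4961·(0))/(1+39/4961) = 4961/5000 ≈ 0.992200
step 2 [2y] swap r/1=79/2767: DF=(1 − 79/2767·(0.992200))/(1+79/2767) = 9447/10000 ≈ 0.944700
step 3 [3y] bond c/1=21/400: DF=(4357413/4000000 − 21/400·(0.992200+0.944700))/(1+21/400) = 1173/1250 ≈ 0.938400
step 4 [4y] zero: DF = P = 9107/10000 ≈ 0.910700
step 5 [5y] bond c/1=31/400: DF=(5006543/4000000 − 31/400·(0.992200+0.944700+0.938400+0.910700))/(1+31/400) = 8893/10000 ≈ 0.889300
step 6 [6y] bond c/1=11/400: DF=(398189/400000 − 11/400·(0.992200+0.944700+0.938400+0.910700+0.889300))/(1+11/400) = 8437/10000 ≈ 0.843700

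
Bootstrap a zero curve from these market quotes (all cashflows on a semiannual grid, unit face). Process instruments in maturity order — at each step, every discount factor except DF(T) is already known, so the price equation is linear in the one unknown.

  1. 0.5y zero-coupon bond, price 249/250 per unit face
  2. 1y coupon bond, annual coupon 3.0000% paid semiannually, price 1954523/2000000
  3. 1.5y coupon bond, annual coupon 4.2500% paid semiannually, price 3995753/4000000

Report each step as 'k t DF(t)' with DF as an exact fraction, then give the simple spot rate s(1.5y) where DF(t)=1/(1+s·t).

step 1 [0.5y] zero: DF = P = 249/250 ≈ 0.996000
step 2 [1y] bond c/2=3/200: DF=(1954523/2000000 − 3/200·(0.996000))/(1+3/200) = 9481/10000 ≈ 0.948100
step 3 [1.5y] bond c/2=17/800: DF=(3995753/4000000 − 17/800·(0.996000+0.948100))/(1+17/800) = 9377/10000 ≈ 0.937700

1 1/2 249/250
2 1 9481/10000
3 3/2 9377/10000
s(1.5y) = (1/(9377/10000) − 1)/(3/2) = 1246/28131 ≈ 4.4293%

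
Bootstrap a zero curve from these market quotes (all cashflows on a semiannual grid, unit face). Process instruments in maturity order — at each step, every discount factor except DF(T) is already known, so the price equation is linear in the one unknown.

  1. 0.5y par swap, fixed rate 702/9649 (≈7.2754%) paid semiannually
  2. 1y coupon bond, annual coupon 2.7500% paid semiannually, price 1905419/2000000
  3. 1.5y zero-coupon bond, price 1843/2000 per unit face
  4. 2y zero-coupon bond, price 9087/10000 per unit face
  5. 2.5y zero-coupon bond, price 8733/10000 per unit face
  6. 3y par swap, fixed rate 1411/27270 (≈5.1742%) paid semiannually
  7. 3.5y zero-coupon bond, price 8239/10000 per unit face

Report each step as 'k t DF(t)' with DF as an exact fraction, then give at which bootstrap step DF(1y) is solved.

1 1/2 9649/10000
2 1 9267/10000
3 3/2 1843/2000
4 2 9087/10000
5 5/2 8733/10000
6 3 8589/10000
7 7/2 8239/10000
DF(1y) is solved at step 2

step 1 [0.5y] swap r/2=351/9649: DF=(1 − 351/9649·(0))/(1+351/9649) = 9649/10000 ≈ 0.964900
step 2 [1y] bond c/2=11/800: DF=(1905419/2000000 − 11/800·(0.964900))/(1+11/800) = 9267/10000 ≈ 0.926700
step 3 [1.5y] zero: DF = P = 1843/2000 ≈ 0.921500
step 4 [2y] zero: DF = P = 9087/10000 ≈ 0.908700
step 5 [2.5y] zero: DF = P = 8733/10000 ≈ 0.873300
step 6 [3y] swap r/2=1411/54540: DF=(1 − 1411/54540·(0.964900+0.926700+0.921500+0.908700+0.873300))/(1+1411/54540) = 8589/10000 ≈ 0.858900
step 7 [3.5y] zero: DF = P = 8239/10000 ≈ 0.823900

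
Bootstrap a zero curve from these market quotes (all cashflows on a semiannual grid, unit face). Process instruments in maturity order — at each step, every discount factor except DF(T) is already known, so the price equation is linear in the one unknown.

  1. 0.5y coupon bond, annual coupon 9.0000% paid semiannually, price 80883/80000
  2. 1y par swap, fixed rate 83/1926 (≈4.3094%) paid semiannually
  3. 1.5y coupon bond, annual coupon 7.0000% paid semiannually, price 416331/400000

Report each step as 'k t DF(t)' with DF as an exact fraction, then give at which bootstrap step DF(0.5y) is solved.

step 1 [0.5y] bond c/2=9/200: DF=(80883/80000 − 9/200·(0))/(1+9/200) = 387/400 ≈ 0.967500
step 2 [1y] swap r/2=83/3852: DF=(1 − 83/3852·(0.967500))/(1+83/3852) = 1917/2000 ≈ 0.958500
step 3 [1.5y] bond c/2=7/200: DF=(416331/400000 − 7/200·(0.967500+0.958500))/(1+7/200) = 1881/2000 ≈ 0.940500

1 1/2 387/400
2 1 1917/2000
3 3/2 1881/2000
DF(0.5y) is solved at step 1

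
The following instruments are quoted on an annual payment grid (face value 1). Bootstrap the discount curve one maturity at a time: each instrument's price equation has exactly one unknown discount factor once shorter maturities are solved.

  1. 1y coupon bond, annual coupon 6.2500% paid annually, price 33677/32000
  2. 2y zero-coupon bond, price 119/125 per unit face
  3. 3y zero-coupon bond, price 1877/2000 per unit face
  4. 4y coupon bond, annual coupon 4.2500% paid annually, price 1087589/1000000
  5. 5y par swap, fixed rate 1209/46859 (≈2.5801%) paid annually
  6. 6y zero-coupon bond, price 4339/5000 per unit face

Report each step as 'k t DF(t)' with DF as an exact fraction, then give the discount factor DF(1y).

1 1 1981/2000
2 2 119/125
3 3 1877/2000
4 4 4629/5000
5 5 8791/10000
6 6 4339/5000
DF(1y) = 1981/2000 ≈ 0.990500

step 1 [1y] bond c/1=1/16: DF=(33677/32000 − 1/16·(0))/(1+1/16) = 1981/2000 ≈ 0.990500
step 2 [2y] zero: DF = P = 119/125 ≈ 0.952000
step 3 [3y] zero: DF = P = 1877/2000 ≈ 0.938500
step 4 [4y] bond c/1=17/400: DF=(1087589/1000000 − 17/400·(0.990500+0.952000+0.938500))/(1+17/400) = 4629/5000 ≈ 0.925800
step 5 [5y] swap r/1=1209/46859: DF=(1 − 1209/46859·(0.990500+0.952000+0.938500+0.925800))/(1+1209/46859) = 8791/10000 ≈ 0.879100
step 6 [6y] zero: DF = P = 4339/5000 ≈ 0.867800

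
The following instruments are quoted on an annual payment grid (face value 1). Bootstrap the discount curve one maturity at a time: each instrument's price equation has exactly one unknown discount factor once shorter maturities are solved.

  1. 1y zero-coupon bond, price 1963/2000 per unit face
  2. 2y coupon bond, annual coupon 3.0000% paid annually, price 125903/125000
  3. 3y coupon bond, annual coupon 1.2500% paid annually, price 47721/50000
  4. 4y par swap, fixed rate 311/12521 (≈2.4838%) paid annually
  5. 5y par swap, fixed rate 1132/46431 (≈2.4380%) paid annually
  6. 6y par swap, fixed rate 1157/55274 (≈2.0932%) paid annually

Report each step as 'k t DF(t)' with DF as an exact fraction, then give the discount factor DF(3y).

step 1 [1y] zero: DF = P = 1963/2000 ≈ 0.981500
step 2 [2y] bond c/1=3/100: DF=(125903/125000 − 3/100·(0.981500))/(1+3/100) = 9493/10000 ≈ 0.949300
step 3 [3y] bond c/1=1/80: DF=(47721/50000 − 1/80·(0.981500+0.949300))/(1+1/80) = 2297/2500 ≈ 0.918800
step 4 [4y] swap r/1=311/12521: DF=(1 − 311/12521·(0.981500+0.949300+0.918800))/(1+311/12521) = 9067/10000 ≈ 0.906700
step 5 [5y] swap r/1=1132/46431: DF=(1 − 1132/46431·(0.981500+0.949300+0.918800+0.906700))/(1+1132/46431) = 2217/2500 ≈ 0.886800
step 6 [6y] swap r/1=1157/55274: DF=(1 − 1157/55274·(0.981500+0.949300+0.918800+0.906700+0.886800))/(1+1157/55274) = 8843/10000 ≈ 0.884300

1 1 1963/2000
2 2 9493/10000
3 3 2297/2500
4 4 9067/10000
5 5 2217/2500
6 6 8843/10000
DF(3y) = 2297/2500 ≈ 0.918800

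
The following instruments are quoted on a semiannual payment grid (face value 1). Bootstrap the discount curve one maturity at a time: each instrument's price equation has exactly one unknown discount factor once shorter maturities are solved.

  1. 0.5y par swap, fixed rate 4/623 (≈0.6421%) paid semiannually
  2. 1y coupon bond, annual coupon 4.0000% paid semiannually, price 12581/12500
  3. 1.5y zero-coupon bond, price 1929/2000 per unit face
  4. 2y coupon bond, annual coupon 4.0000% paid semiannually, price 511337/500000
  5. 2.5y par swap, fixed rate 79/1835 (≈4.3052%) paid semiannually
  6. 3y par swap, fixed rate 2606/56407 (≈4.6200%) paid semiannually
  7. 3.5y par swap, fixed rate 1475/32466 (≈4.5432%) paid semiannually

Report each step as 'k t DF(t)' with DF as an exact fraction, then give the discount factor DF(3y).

step 1 [0.5y] swap r/2=2/623: DF=(1 − 2/623·(0))/(1+2/623) = 623/625 ≈ 0.996800
step 2 [1y] bond c/2=1/50: DF=(12581/12500 − 1/50·(0.996800))/(1+1/50) = 1209/1250 ≈ 0.967200
step 3 [1.5y] zero: DF = P = 1929/2000 ≈ 0.964500
step 4 [2y] bond c/2=1/50: DF=(511337/500000 − 1/50·(0.996800+0.967200+0.964500))/(1+1/50) = 2363/2500 ≈ 0.945200
step 5 [2.5y] swap r/2=79/3670: DF=(1 − 79/3670·(0.996800+0.967200+0.964500+0.945200))/(1+79/3670) = 8973/10000 ≈ 0.897300
step 6 [3y] swap r/2=1303/56407: DF=(1 − 1303/56407·(0.996800+0.967200+0.964500+0.945200+0.897300))/(1+1303/56407) = 8697/10000 ≈ 0.869700
step 7 [3.5y] swap r/2=1475/64932: DF=(1 − 1475/64932·(0.996800+0.967200+0.964500+0.945200+0.897300+0.869700))/(1+1475/64932) = 341/400 ≈ 0.852500

1 1/2 623/625
2 1 1209/1250
3 3/2 1929/2000
4 2 2363/2500
5 5/2 8973/10000
6 3 8697/10000
7 7/2 341/400
DF(3y) = 8697/10000 ≈ 0.869700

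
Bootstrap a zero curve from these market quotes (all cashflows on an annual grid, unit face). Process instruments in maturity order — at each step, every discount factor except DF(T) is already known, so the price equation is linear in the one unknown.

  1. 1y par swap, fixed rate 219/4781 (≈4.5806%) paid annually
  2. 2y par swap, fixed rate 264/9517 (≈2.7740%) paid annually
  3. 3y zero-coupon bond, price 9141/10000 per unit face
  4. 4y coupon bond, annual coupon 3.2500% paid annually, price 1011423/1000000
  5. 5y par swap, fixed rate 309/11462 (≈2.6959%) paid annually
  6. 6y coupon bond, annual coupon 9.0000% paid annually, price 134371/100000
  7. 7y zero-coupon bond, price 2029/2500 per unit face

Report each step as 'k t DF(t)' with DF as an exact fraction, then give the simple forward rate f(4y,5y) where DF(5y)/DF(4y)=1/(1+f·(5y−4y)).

step 1 [1y] swap r/1=219/4781: DF=(1 − 219/4781·(0))/(1+219/4781) = 4781/5000 ≈ 0.956200
step 2 [2y] swap r/1=264/9517: DF=(1 − 264/9517·(0.956200))/(1+264/9517) = 592/625 ≈ 0.947200
step 3 [3y] zero: DF = P = 9141/10000 ≈ 0.914100
step 4 [4y] bond c/1=13/400: DF=(1011423/1000000 − 13/400·(0.956200+0.947200+0.914100))/(1+13/400) = 8909/10000 ≈ 0.890900
step 5 [5y] swap r/1=309/11462: DF=(1 − 309/11462·(0.956200+0.947200+0.914100+0.890900))/(1+309/11462) = 2191/2500 ≈ 0.876400
step 6 [6y] bond c/1=9/100: DF=(134371/100000 − 9/100·(0.956200+0.947200+0.914100+0.890900+0.876400))/(1+9/100) = 4271/5000 ≈ 0.854200
step 7 [7y] zero: DF = P = 2029/2500 ≈ 0.811600

1 1 4781/5000
2 2 592/625
3 3 9141/10000
4 4 8909/10000
5 5 2191/2500
6 6 4271/5000
7 7 2029/2500
f(4y,5y) = ((8909/10000)/(2191/2500) − 1)/(1) = 145/8764 ≈ 1.6545%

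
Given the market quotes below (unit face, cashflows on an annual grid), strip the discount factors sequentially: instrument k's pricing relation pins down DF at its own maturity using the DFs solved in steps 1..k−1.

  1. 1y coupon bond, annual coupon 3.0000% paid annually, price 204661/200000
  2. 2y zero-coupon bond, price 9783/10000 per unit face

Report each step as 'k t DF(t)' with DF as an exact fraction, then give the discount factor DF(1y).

step 1 [1y] bond c/1=3/100: DF=(204661/200000 − 3/100·(0))/(1+3/100) = 1987/2000 ≈ 0.993500
step 2 [2y] zero: DF = P = 9783/10000 ≈ 0.978300

1 1 1987/2000
2 2 9783/10000
DF(1y) = 1987/2000 ≈ 0.993500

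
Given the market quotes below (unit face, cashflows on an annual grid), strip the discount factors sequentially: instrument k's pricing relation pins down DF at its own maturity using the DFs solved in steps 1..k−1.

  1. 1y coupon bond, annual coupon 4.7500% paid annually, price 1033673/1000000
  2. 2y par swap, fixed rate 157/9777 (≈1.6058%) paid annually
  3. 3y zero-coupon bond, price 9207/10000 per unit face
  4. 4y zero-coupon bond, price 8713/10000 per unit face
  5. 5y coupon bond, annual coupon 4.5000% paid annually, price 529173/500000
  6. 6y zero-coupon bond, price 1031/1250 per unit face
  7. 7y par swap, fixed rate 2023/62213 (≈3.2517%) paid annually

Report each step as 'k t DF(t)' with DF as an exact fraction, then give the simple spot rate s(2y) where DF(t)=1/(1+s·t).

1 1 2467/2500
2 2 4843/5000
3 3 9207/10000
4 4 8713/10000
5 5 4257/5000
6 6 1031/1250
7 7 7977/10000
s(2y) = (1/(4843/5000) − 1)/(2) = 157/9686 ≈ 1.6209%

step 1 [1y] bond c/1=19/400: DF=(1033673/1000000 − 19/400·(0))/(1+19/400) = 2467/2500 ≈ 0.986800
step 2 [2y] swap r/1=157/9777: DF=(1 − 157/9777·(0.986800))/(1+157/9777) = 4843/5000 ≈ 0.968600
step 3 [3y] zero: DF = P = 9207/10000 ≈ 0.920700
step 4 [4y] zero: DF = P = 8713/10000 ≈ 0.871300
step 5 [5y] bond c/1=9/200: DF=(529173/500000 − 9/200·(0.986800+0.968600+0.920700+0.871300))/(1+9/200) = 4257/5000 ≈ 0.851400
step 6 [6y] zero: DF = P = 1031/1250 ≈ 0.824800
step 7 [7y] swap r/1=2023/62213: DF=(1 − 2023/62213·(0.986800+0.968600+0.920700+0.871300+0.851400+0.824800))/(1+2023/62213) = 7977/10000 ≈ 0.797700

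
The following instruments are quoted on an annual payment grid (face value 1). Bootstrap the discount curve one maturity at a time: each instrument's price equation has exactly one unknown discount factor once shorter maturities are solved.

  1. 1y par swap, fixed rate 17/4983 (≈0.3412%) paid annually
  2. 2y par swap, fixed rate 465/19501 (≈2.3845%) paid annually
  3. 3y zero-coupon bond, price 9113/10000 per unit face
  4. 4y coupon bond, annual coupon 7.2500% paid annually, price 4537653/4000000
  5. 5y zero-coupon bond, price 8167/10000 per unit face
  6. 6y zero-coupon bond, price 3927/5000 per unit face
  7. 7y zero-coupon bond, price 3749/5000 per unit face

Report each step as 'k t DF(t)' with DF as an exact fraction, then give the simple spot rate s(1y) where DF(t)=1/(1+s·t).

1 1 4983/5000
2 2 1907/2000
3 3 9113/10000
4 4 8643/10000
5 5 8167/10000
6 6 3927/5000
7 7 3749/5000
s(1y) = (1/(4983/5000) − 1)/(1) = 17/4983 ≈ 0.3412%

step 1 [1y] swap r/1=17/4983: DF=(1 − 17/4983·(0))/(1+17/4983) = 4983/5000 ≈ 0.996600
step 2 [2y] swap r/1=465/19501: DF=(1 − 465/19501·(0.996600))/(1+465/19501) = 1907/2000 ≈ 0.953500
step 3 [3y] zero: DF = P = 9113/10000 ≈ 0.911300
step 4 [4y] bond c/1=29/400: DF=(4537653/4000000 − 29/400·(0.996600+0.953500+0.911300))/(1+29/400) = 8643/10000 ≈ 0.864300
step 5 [5y] zero: DF = P = 8167/10000 ≈ 0.816700
step 6 [6y] zero: DF = P = 3927/5000 ≈ 0.785400
step 7 [7y] zero: DF = P = 3749/5000 ≈ 0.749800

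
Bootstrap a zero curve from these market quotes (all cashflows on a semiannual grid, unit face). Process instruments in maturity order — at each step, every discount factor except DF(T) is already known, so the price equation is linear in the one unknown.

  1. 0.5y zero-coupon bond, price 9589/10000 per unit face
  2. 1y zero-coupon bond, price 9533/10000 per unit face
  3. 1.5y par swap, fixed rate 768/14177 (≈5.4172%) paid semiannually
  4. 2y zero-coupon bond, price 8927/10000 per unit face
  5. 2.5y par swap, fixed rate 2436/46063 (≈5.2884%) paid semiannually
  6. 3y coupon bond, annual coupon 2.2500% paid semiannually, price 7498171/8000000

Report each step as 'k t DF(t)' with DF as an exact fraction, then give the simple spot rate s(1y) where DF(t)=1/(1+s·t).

step 1 [0.5y] zero: DF = P = 9589/10000 ≈ 0.958900
step 2 [1y] zero: DF = P = 9533/10000 ≈ 0.953300
step 3 [1.5y] swap r/2=384/14177: DF=(1 − 384/14177·(0.958900+0.953300))/(1+384/14177) = 577/625 ≈ 0.923200
step 4 [2y] zero: DF = P = 8927/10000 ≈ 0.892700
step 5 [2.5y] swap r/2=1218/46063: DF=(1 − 1218/46063·(0.958900+0.953300+0.923200+0.892700))/(1+1218/46063) = 4391/5000 ≈ 0.878200
step 6 [3y] bond c/2=9/800: DF=(7498171/8000000 − 9/800·(0.958900+0.953300+0.923200+0.892700+0.878200))/(1+9/800) = 2189/2500 ≈ 0.875600

1 1/2 9589/10000
2 1 9533/10000
3 3/2 577/625
4 2 8927/10000
5 5/2 4391/5000
6 3 2189/2500
s(1y) = (1/(9533/10000) − 1)/(1) = 467/9533 ≈ 4.8988%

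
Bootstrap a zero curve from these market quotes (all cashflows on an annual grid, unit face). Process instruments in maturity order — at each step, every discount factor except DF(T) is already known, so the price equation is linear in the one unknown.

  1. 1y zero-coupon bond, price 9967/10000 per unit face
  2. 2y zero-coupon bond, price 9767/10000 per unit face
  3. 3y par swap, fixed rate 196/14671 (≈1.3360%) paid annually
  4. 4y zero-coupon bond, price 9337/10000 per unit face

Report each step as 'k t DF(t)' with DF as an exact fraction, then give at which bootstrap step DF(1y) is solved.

step 1 [1y] zero: DF = P = 9967/10000 ≈ 0.996700
step 2 [2y] zero: DF = P = 9767/10000 ≈ 0.976700
step 3 [3y] swap r/1=196/14671: DF=(1 − 196/14671·(0.996700+0.976700))/(1+196/14671) = 1201/1250 ≈ 0.960800
step 4 [4y] zero: DF = P = 9337/10000 ≈ 0.933700

1 1 9967/10000
2 2 9767/10000
3 3 1201/1250
4 4 9337/10000
DF(1y) is solved at step 1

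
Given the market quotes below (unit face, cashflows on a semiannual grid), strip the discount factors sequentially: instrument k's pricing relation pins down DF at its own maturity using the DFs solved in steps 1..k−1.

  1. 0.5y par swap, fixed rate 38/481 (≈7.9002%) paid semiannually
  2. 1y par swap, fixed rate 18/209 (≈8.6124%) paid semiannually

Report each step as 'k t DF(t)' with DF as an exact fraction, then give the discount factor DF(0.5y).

1 1/2 481/500
2 1 919/1000
DF(0.5y) = 481/500 ≈ 0.962000

step 1 [0.5y] swap r/2=19/481: DF=(1 − 19/481·(0))/(1+19/481) = 481/500 ≈ 0.962000
step 2 [1y] swap r/2=9/209: DF=(1 − 9/209·(0.962000))/(1+9/209) = 919/1000 ≈ 0.919000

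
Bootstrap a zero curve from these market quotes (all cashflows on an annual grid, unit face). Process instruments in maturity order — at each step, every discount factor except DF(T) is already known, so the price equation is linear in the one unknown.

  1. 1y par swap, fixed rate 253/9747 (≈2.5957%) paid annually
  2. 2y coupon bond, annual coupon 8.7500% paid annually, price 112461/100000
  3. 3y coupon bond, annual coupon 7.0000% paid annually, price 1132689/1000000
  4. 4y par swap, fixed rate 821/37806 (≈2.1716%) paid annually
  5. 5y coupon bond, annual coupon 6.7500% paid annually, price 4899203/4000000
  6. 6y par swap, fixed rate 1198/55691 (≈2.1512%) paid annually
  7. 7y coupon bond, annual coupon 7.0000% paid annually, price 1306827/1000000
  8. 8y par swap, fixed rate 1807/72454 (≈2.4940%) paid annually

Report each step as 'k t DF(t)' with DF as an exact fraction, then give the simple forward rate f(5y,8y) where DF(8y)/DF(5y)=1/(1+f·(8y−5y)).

1 1 9747/10000
2 2 9557/10000
3 3 9323/10000
4 4 9179/10000
5 5 9083/10000
6 6 4401/5000
7 7 857/1000
8 8 8193/10000
f(5y,8y) = ((9083/10000)/(8193/10000) − 1)/(3) = 890/24579 ≈ 3.6210%

step 1 [1y] swap r/1=253/9747: DF=(1 − 253/9747·(0))/(1+253/9747) = 9747/10000 ≈ 0.974700
step 2 [2y] bond c/1=7/80: DF=(112461/100000 − 7/80·(0.974700))/(1+7/80) = 9557/10000 ≈ 0.955700
step 3 [3y] bond c/1=7/100: DF=(1132689/1000000 − 7/100·(0.974700+0.955700))/(1+7/100) = 9323/10000 ≈ 0.932300
step 4 [4y] swap r/1=821/37806: DF=(1 − 821/37806·(0.974700+0.955700+0.932300))/(1+821/37806) = 9179/10000 ≈ 0.917900
step 5 [5y] bond c/1=27/400: DF=(4899203/4000000 − 27/400·(0.974700+0.955700+0.932300+0.917900))/(1+27/400) = 9083/10000 ≈ 0.908300
step 6 [6y] swap r/1=1198/55691: DF=(1 − 1198/55691·(0.974700+0.955700+0.932300+0.917900+0.908300))/(1+1198/55691) = 4401/5000 ≈ 0.880200
step 7 [7y] bond c/1=7/100: DF=(1306827/1000000 − 7/100·(0.974700+0.955700+0.932300+0.917900+0.908300+0.880200))/(1+7/100) = 857/1000 ≈ 0.857000
step 8 [8y] swap r/1=1807/72454: DF=(1 − 1807/72454·(0.974700+0.955700+0.932300+0.917900+0.908300+0.880200+0.857000))/(1+1807/72454) = 8193/10000 ≈ 0.819300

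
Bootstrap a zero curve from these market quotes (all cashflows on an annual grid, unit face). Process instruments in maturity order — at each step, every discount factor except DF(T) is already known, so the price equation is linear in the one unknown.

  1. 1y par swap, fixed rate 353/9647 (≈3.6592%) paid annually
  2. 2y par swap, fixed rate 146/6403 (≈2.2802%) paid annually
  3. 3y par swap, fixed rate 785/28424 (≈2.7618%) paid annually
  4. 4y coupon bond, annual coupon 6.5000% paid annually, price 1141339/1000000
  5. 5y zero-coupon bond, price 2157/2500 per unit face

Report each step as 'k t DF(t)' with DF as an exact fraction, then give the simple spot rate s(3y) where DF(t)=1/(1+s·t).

step 1 [1y] swap r/1=353/9647: DF=(1 − 353/9647·(0))/(1+353/9647) = 9647/10000 ≈ 0.964700
step 2 [2y] swap r/1=146/6403: DF=(1 − 146/6403·(0.964700))/(1+146/6403) = 4781/5000 ≈ 0.956200
step 3 [3y] swap r/1=785/28424: DF=(1 − 785/28424·(0.964700+0.956200))/(1+785/28424) = 1843/2000 ≈ 0.921500
step 4 [4y] bond c/1=13/200: DF=(1141339/1000000 − 13/200·(0.964700+0.956200+0.921500))/(1+13/200) = 4491/5000 ≈ 0.898200
step 5 [5y] zero: DF = P = 2157/2500 ≈ 0.862800

1 1 9647/10000
2 2 4781/5000
3 3 1843/2000
4 4 4491/5000
5 5 2157/2500
s(3y) = (1/(1843/2000) − 1)/(3) = 157/5529 ≈ 2.8396%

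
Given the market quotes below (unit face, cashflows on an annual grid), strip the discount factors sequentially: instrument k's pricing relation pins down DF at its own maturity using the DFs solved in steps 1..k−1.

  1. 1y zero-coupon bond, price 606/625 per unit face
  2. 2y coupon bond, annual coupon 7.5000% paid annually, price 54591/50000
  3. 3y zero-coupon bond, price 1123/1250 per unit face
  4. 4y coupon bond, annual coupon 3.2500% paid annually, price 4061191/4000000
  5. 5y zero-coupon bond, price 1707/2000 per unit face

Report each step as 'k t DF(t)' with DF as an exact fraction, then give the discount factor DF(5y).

1 1 606/625
2 2 237/250
3 3 1123/1250
4 4 8947/10000
5 5 1707/2000
DF(5y) = 1707/2000 ≈ 0.853500

step 1 [1y] zero: DF = P = 606/625 ≈ 0.969600
step 2 [2y] bond c/1=3/40: DF=(54591/50000 − 3/40·(0.969600))/(1+3/40) = 237/250 ≈ 0.948000
step 3 [3y] zero: DF = P = 1123/1250 ≈ 0.898400
step 4 [4y] bond c/1=13/400: DF=(4061191/4000000 − 13/400·(0.969600+0.948000+0.898400))/(1+13/400) = 8947/10000 ≈ 0.894700
step 5 [5y] zero: DF = P = 1707/2000 ≈ 0.853500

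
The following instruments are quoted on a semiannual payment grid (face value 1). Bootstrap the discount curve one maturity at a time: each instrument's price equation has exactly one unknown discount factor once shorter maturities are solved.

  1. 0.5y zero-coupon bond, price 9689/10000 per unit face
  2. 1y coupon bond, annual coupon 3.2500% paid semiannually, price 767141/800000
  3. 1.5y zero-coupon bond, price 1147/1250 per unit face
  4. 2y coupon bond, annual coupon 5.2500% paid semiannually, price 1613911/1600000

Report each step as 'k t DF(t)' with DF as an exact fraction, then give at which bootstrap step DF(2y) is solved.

step 1 [0.5y] zero: DF = P = 9689/10000 ≈ 0.968900
step 2 [1y] bond c/2=13/800: DF=(767141/800000 − 13/800·(0.968900))/(1+13/800) = 9281/10000 ≈ 0.928100
step 3 [1.5y] zero: DF = P = 1147/1250 ≈ 0.917600
step 4 [2y] bond c/2=21/800: DF=(1613911/1600000 − 21/800·(0.968900+0.928100+0.917600))/(1+21/800) = 9109/10000 ≈ 0.910900

1 1/2 9689/10000
2 1 9281/10000
3 3/2 1147/1250
4 2 9109/10000
DF(2y) is solved at step 4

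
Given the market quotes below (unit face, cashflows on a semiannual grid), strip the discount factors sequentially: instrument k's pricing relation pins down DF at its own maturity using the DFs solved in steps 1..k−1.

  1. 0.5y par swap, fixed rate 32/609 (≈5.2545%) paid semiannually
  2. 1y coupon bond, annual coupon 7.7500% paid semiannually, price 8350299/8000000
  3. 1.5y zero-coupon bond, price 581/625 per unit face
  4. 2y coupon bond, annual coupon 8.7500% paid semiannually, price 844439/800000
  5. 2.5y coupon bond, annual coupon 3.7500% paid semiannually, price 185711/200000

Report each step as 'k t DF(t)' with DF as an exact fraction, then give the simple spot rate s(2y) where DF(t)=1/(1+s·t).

1 1/2 609/625
2 1 1937/2000
3 3/2 581/625
4 2 8909/10000
5 5/2 4211/5000
s(2y) = (1/(8909/10000) − 1)/(2) = 1091/17818 ≈ 6.1230%

step 1 [0.5y] swap r/2=16/609: DF=(1 − 16/609·(0))/(1+16/609) = 609/625 ≈ 0.974400
step 2 [1y] bond c/2=31/800: DF=(8350299/8000000 − 31/800·(0.974400))/(1+31/800) = 1937/2000 ≈ 0.968500
step 3 [1.5y] zero: DF = P = 581/625 ≈ 0.929600
step 4 [2y] bond c/2=7/160: DF=(844439/800000 − 7/160·(0.974400+0.968500+0.929600))/(1+7/160) = 8909/10000 ≈ 0.890900
step 5 [2.5y] bond c/2=3/160: DF=(185711/200000 − 3/160·(0.974400+0.968500+0.929600+0.890900))/(1+3/160) = 4211/5000 ≈ 0.842200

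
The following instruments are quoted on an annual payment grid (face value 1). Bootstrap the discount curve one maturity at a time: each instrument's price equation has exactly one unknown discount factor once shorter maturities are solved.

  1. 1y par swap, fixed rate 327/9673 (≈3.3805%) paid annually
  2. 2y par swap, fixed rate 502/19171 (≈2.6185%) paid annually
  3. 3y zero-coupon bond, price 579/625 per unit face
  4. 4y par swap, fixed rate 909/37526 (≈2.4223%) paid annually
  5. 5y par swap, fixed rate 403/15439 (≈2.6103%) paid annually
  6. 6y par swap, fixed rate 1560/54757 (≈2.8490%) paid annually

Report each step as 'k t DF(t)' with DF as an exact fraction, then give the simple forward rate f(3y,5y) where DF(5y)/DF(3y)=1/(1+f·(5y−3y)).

step 1 [1y] swap r/1=327/9673: DF=(1 − 327/9673·(0))/(1+327/9673) = 9673/10000 ≈ 0.967300
step 2 [2y] swap r/1=502/19171: DF=(1 − 502/19171·(0.967300))/(1+502/19171) = 4749/5000 ≈ 0.949800
step 3 [3y] zero: DF = P = 579/625 ≈ 0.926400
step 4 [4y] swap r/1=909/37526: DF=(1 − 909/37526·(0.967300+0.949800+0.926400))/(1+909/37526) = 9091/10000 ≈ 0.909100
step 5 [5y] swap r/1=403/15439: DF=(1 − 403/15439·(0.967300+0.949800+0.926400+0.909100))/(1+403/15439) = 8791/10000 ≈ 0.879100
step 6 [6y] swap r/1=1560/54757: DF=(1 − 1560/54757·(0.967300+0.949800+0.926400+0.909100+0.879100))/(1+1560/54757) = 211/250 ≈ 0.844000

1 1 9673/10000
2 2 4749/5000
3 3 579/625
4 4 9091/10000
5 5 8791/10000
6 6 211/250
f(3y,5y) = ((579/625)/(8791/10000) − 1)/(2) = 473/17582 ≈ 2.6903%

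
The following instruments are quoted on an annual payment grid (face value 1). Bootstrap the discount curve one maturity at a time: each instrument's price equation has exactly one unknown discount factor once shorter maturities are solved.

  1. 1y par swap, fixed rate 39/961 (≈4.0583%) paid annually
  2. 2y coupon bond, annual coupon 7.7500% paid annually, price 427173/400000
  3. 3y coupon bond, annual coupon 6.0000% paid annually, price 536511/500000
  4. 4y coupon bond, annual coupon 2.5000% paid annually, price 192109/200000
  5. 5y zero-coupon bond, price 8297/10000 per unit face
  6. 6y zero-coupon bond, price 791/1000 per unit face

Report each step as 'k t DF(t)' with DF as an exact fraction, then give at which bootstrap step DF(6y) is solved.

step 1 [1y] swap r/1=39/961: DF=(1 − 39/961·(0))/(1+39/961) = 961/1000 ≈ 0.961000
step 2 [2y] bond c/1=31/400: DF=(427173/400000 − 31/400·(0.961000))/(1+31/400) = 461/500 ≈ 0.922000
step 3 [3y] bond c/1=3/50: DF=(536511/500000 − 3/50·(0.961000+0.922000))/(1+3/50) = 9057/10000 ≈ 0.905700
step 4 [4y] bond c/1=1/40: DF=(192109/200000 − 1/40·(0.961000+0.922000+0.905700))/(1+1/40) = 8691/10000 ≈ 0.869100
step 5 [5y] zero: DF = P = 8297/10000 ≈ 0.829700
step 6 [6y] zero: DF = P = 791/1000 ≈ 0.791000

1 1 961/1000
2 2 461/500
3 3 9057/10000
4 4 8691/10000
5 5 8297/10000
6 6 791/1000
DF(6y) is solved at step 6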